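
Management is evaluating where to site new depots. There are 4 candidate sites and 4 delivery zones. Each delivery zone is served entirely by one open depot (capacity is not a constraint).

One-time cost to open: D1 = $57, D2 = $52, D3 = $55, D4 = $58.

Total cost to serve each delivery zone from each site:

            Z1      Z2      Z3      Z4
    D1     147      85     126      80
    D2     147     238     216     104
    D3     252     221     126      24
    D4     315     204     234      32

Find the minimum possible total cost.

Minimum total cost: 494

For any fixed open set, each delivery zone goes to its cheapest open site; total = fixed + service.
{D1, D3}: Z1→D1 147, Z2→D1 85, Z3→D1 126, Z4→D3 24. Service 382; fixed 112; total 494.
{D1}: service 438 + fixed 57 = 495
{D1, D4}: Z1→D1 147, Z2→D1 85, Z3→D1 126, Z4→D4 32. Service 390; fixed 115; total 505.
{D1, D2, D3, D4}: service 382 + fixed 222 = 604
(All 15 nonempty subsets were checked; D1 and D3 is lowest.)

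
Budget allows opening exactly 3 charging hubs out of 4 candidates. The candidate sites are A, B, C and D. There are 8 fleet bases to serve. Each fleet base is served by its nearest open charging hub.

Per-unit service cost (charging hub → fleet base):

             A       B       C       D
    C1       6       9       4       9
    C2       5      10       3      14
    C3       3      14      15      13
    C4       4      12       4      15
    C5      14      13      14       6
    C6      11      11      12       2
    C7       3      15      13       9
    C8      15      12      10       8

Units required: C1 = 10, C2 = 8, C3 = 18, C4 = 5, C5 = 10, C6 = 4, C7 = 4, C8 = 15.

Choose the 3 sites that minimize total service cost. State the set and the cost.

With exactly 3 open, each fleet base uses its cheapest among the chosen.
{A, C, D}: C1→C 4·10=40, C2→C 3·8=24, C3→A 3·18=54, C4→A 4·5=20, C5→D 6·10=60, C6→D 2·4=8, C7→A 3·4=12, C8→D 8·15=120. Service cost 338.
{A, B, D}: service cost 374
{A, B, C}: service cost 474
Among all 4 size-3 choices, {A, C, D} is lowest.

Choose A, C and D; total service cost 338.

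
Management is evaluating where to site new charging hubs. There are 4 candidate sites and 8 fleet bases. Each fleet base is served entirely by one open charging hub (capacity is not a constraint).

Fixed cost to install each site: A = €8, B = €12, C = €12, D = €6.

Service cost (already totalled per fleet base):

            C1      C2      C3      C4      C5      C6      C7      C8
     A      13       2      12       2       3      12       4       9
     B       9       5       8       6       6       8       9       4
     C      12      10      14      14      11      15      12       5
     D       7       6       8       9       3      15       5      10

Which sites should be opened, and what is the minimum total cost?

For any fixed open set, each fleet base goes to its cheapest open site; total = fixed + service.
{A, B}: C1→B 9, C2→A 2, C3→B 8, C4→A 2, C5→A 3, C6→B 8, C7→A 4, C8→B 4. Service 40; fixed 20; total 60.
{A, D}: service 47 + fixed 14 = 61
{A, B, D}: service 38 + fixed 26 = 64
{A, B, C, D}: C1→D 7, C2→A 2, C3→B 8, C4→A 2, C5→A 3, C6→B 8, C7→A 4, C8→B 4. Service 38; fixed 38; total 76.
No other subset beats 60.

Open A and B; minimum total cost 60.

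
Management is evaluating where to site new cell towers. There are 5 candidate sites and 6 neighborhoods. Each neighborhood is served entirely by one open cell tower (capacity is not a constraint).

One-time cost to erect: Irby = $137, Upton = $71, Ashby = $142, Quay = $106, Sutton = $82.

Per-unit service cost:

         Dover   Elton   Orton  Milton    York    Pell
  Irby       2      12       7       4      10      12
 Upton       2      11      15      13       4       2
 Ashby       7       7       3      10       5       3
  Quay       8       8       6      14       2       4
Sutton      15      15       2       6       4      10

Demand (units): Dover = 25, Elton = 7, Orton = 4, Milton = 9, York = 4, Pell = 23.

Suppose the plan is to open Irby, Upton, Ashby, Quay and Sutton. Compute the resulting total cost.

Each neighborhood is assigned to its cheapest site among the open ones.
{Irby, Upton, Ashby, Quay, Sutton}: Dover→Irby 2·25=50, Elton→Ashby 7·7=49, Orton→Sutton 2·4=8, Milton→Irby 4·9=36, York→Quay 2·4=8, Pell→Upton 2·23=46. Service 197; fixed 538; total 735.

Total cost: 735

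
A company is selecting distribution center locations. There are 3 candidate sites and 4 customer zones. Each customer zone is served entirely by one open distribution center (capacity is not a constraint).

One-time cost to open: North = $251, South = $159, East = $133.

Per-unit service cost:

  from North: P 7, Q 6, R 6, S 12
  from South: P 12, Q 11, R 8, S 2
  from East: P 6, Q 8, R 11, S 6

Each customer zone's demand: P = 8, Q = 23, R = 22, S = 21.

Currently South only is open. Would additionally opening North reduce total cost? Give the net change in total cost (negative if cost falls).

No — net change +52 (cost rises by 52).

Current service cost with {South}: 567.
Adding North: each customer zone re-picks its cheapest; new service cost 368, saving 199.
Extra fixed cost: 251. Net change = 251 − 199 = 52.
(Totals: 726 → 778.)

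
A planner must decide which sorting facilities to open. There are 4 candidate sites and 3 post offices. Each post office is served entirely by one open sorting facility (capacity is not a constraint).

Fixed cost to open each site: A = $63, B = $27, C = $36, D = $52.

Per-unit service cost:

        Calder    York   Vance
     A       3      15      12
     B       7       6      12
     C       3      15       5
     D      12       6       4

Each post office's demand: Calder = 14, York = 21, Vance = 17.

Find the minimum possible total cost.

For any fixed open set, each post office goes to its cheapest open site; total = fixed + service.
{B, C}: Calder→C 3·14=42, York→B 6·21=126, Vance→C 5·17=85. Service 253; fixed 63; total 316.
{C, D}: service 236 + fixed 88 = 324
{A, D}: service 236 + fixed 115 = 351
{A, B, C, D}: Calder→A 3·14=42, York→B 6·21=126, Vance→D 4·17=68. Service 236; fixed 178; total 414.
(All 15 nonempty subsets were checked; B and C is lowest.)

Minimum total cost: 316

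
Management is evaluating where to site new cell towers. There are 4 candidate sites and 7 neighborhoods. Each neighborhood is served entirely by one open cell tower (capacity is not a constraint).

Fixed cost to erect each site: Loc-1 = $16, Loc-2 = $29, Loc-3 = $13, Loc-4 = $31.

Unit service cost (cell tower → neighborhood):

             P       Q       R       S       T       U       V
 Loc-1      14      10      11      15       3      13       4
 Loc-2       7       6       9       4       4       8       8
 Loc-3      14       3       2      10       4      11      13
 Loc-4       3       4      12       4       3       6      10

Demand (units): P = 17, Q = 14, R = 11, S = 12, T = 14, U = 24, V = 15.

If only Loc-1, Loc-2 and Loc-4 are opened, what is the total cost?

Total cost: 576

Each neighborhood is assigned to its cheapest site among the open ones.
{Loc-1, Loc-2, Loc-4}: P→Loc-4 3·17=51, Q→Loc-4 4·14=56, R→Loc-2 9·11=99, S→Loc-2 4·12=48, T→Loc-1 3·14=42, U→Loc-4 6·24=144, V→Loc-1 4·15=60. Service 500; fixed 76; total 576.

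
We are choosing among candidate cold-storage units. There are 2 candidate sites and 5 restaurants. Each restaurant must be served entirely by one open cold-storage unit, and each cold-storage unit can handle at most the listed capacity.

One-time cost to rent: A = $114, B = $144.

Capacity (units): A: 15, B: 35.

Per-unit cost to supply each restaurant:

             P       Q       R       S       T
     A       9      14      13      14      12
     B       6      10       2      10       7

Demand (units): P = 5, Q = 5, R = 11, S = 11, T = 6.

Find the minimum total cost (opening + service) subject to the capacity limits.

Minimum total cost: 527

Open {A, B}: P→A 9·5=45, Q→B 10·5=50, R→B 2·11=22, S→B 10·11=110, T→B 7·6=42.
Loads: A carries 5/15, B carries 33/35. Service 269; fixed 258; total 527.
Next best feasible plan costs 532.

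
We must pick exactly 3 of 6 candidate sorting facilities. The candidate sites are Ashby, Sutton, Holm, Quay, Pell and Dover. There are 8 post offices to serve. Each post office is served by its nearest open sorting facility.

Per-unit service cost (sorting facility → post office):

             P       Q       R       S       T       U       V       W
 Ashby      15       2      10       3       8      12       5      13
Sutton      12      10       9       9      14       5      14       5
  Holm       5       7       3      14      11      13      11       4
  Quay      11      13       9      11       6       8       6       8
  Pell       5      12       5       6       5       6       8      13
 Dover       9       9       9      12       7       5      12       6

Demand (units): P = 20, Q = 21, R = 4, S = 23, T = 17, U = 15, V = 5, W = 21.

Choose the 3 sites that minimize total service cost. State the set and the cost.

Choose Ashby, Holm and Pell; total service cost 507.

With exactly 3 open, each post office uses its cheapest among the chosen.
{Ashby, Holm, Pell}: P→Holm 5·20=100, Q→Ashby 2·21=42, R→Holm 3·4=12, S→Ashby 3·23=69, T→Pell 5·17=85, U→Pell 6·15=90, V→Ashby 5·5=25, W→Holm 4·21=84. Service cost 507.
{Ashby, Sutton, Pell}: service cost 521
{Ashby, Holm, Dover}: service cost 526
Among all 20 size-3 choices, {Ashby, Holm, Pell} is lowest.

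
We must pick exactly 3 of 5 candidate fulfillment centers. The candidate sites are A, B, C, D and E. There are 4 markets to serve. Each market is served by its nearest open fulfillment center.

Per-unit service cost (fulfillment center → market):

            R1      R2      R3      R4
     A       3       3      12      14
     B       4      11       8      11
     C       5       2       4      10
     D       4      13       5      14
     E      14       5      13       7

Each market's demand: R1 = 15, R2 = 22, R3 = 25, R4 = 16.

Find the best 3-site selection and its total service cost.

Choose A, C and E; total service cost 301.

With exactly 3 open, each market uses its cheapest among the chosen.
{A, C, E}: R1→A 3·15=45, R2→C 2·22=44, R3→C 4·25=100, R4→E 7·16=112. Service cost 301.
{B, C, E}: service cost 316
{C, D, E}: service cost 316
Among all 10 size-3 choices, {A, C, E} is lowest.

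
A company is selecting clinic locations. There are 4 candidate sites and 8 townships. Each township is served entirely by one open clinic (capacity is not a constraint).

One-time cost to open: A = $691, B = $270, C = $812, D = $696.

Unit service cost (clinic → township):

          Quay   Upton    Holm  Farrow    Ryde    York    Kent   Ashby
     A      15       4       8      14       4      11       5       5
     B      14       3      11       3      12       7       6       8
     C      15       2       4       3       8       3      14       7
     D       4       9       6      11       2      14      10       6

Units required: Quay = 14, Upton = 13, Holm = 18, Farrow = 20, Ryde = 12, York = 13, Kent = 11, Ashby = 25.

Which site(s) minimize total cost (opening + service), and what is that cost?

Open B only; minimum total cost 1264.

For any fixed open set, each township goes to its cheapest open site; total = fixed + service.
{B}: Quay→B 14·14=196, Upton→B 3·13=39, Holm→B 11·18=198, Farrow→B 3·20=60, Ryde→B 12·12=144, York→B 7·13=91, Kent→B 6·11=66, Ashby→B 8·25=200. Service 994; fixed 270; total 1264.
{B, D}: service 594 + fixed 966 = 1560
{C}: Quay→C 15·14=210, Upton→C 2·13=26, Holm→C 4·18=72, Farrow→C 3·20=60, Ryde→C 8·12=96, York→C 3·13=39, Kent→C 14·11=154, Ashby→C 7·25=175. Service 832; fixed 812; total 1644.
{A, B, C, D}: service 457 + fixed 2469 = 2926
(All 15 nonempty subsets were checked; B only is lowest.)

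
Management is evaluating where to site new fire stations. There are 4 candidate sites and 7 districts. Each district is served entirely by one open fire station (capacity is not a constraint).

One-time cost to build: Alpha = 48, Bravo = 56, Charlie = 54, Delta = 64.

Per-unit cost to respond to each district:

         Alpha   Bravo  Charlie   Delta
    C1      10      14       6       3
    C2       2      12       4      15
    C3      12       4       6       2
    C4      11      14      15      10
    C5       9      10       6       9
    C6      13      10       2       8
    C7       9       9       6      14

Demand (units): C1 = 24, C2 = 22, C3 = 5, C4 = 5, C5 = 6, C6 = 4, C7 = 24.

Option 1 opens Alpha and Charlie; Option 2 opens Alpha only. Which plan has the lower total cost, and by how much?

Option 1: {Alpha, Charlie}: C1→Charlie 6·24=144, C2→Alpha 2·22=44, C3→Charlie 6·5=30, C4→Alpha 11·5=55, C5→Charlie 6·6=36, C6→Charlie 2·4=8, C7→Charlie 6·24=144. Service 461; fixed 102; total 563.
Option 2: {Alpha}: C1→Alpha 10·24=240, C2→Alpha 2·22=44, C3→Alpha 12·5=60, C4→Alpha 11·5=55, C5→Alpha 9·6=54, C6→Alpha 13·4=52, C7→Alpha 9·24=216. Service 721; fixed 48; total 769.
Difference: |563 − 769| = 206.

Option 1 is cheaper by 206.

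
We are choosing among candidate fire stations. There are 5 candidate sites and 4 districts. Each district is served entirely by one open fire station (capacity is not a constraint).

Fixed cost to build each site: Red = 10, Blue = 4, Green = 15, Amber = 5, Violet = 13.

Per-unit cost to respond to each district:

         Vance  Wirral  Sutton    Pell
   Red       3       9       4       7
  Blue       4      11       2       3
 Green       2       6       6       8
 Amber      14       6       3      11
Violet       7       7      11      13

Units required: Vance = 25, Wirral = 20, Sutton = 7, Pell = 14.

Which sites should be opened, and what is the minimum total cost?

Open Blue and Green; minimum total cost 245.

For any fixed open set, each district goes to its cheapest open site; total = fixed + service.
{Blue, Green}: Vance→Green 2·25=50, Wirral→Green 6·20=120, Sutton→Blue 2·7=14, Pell→Blue 3·14=42. Service 226; fixed 19; total 245.
{Blue, Green, Amber}: Vance→Green 2·25=50, Wirral→Green 6·20=120, Sutton→Blue 2·7=14, Pell→Blue 3·14=42. Service 226; fixed 24; total 250.
{Red, Blue, Green}: service 226 + fixed 29 = 255
{Red, Blue, Green, Amber, Violet}: Vance→Green 2·25=50, Wirral→Green 6·20=120, Sutton→Blue 2·7=14, Pell→Blue 3·14=42. Service 226; fixed 47; total 273.
No other subset beats 245.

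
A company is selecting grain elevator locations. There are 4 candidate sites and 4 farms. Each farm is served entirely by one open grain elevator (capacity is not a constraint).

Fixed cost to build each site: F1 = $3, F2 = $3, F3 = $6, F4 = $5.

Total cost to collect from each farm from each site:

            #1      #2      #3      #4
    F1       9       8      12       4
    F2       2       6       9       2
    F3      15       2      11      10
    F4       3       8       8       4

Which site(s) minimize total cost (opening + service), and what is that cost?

For any fixed open set, each farm goes to its cheapest open site; total = fixed + service.
{F2}: #1→F2 2, #2→F2 6, #3→F2 9, #4→F2 2. Service 19; fixed 3; total 22.
{F2, F3}: service 15 + fixed 9 = 24
{F1, F2}: #1→F2 2, #2→F2 6, #3→F2 9, #4→F2 2. Service 19; fixed 6; total 25.
{F1, F2, F3, F4}: #1→F2 2, #2→F3 2, #3→F4 8, #4→F2 2. Service 14; fixed 17; total 31.
No other subset beats 22.

Open F2 only; minimum total cost 22.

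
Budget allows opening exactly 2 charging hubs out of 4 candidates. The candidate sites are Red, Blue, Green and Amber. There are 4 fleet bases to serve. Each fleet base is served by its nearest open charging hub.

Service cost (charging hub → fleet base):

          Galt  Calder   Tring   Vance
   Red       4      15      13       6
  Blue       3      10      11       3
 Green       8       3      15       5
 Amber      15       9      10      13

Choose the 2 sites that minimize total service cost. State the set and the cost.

With exactly 2 open, each fleet base uses its cheapest among the chosen.
{Blue, Green}: Galt→Blue 3, Calder→Green 3, Tring→Blue 11, Vance→Blue 3. Service cost 20.
{Red, Green}: service cost 25
{Blue, Amber}: service cost 25
Among all 6 size-2 choices, {Blue, Green} is lowest.

Choose Blue and Green; total service cost 20.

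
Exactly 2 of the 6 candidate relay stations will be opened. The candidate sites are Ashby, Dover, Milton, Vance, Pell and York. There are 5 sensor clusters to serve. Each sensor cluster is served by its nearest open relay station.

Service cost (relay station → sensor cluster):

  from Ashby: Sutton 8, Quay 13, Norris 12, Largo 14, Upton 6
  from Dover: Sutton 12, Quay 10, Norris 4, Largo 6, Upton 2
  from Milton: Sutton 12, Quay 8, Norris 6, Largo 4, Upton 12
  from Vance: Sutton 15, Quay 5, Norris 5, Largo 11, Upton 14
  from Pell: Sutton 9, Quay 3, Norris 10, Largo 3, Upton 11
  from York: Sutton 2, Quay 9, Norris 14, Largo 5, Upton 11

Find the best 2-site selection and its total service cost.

With exactly 2 open, each sensor cluster uses its cheapest among the chosen.
{Dover, Pell}: Sutton→Pell 9, Quay→Pell 3, Norris→Dover 4, Largo→Pell 3, Upton→Dover 2. Service cost 21.
{Dover, York}: service cost 22
{Vance, York}: service cost 28
Among all 15 size-2 choices, {Dover, Pell} is lowest.

Choose Dover and Pell; total service cost 21.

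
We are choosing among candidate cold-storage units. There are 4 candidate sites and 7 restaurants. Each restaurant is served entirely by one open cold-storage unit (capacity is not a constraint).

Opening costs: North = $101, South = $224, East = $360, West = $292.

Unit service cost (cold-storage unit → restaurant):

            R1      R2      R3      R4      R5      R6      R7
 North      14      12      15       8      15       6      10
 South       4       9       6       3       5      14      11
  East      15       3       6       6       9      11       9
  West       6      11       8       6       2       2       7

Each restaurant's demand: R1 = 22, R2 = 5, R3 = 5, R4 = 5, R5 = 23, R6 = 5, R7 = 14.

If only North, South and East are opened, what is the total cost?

Total cost: 1104

Each restaurant is assigned to its cheapest site among the open ones.
{North, South, East}: R1→South 4·22=88, R2→East 3·5=15, R3→South 6·5=30, R4→South 3·5=15, R5→South 5·23=115, R6→North 6·5=30, R7→East 9·14=126. Service 419; fixed 685; total 1104.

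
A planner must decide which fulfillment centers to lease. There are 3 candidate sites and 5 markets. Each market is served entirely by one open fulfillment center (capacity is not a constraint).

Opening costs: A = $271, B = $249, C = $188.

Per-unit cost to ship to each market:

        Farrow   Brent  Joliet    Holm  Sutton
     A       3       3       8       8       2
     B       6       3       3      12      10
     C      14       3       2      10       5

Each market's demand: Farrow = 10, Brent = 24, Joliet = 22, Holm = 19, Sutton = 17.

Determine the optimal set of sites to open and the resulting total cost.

For any fixed open set, each market goes to its cheapest open site; total = fixed + service.
{C}: Farrow→C 14·10=140, Brent→C 3·24=72, Joliet→C 2·22=44, Holm→C 10·19=190, Sutton→C 5·17=85. Service 531; fixed 188; total 719.
{A}: service 464 + fixed 271 = 735
{A, C}: service 332 + fixed 459 = 791
{A, B, C}: Farrow→A 3·10=30, Brent→A 3·24=72, Joliet→C 2·22=44, Holm→A 8·19=152, Sutton→A 2·17=34. Service 332; fixed 708; total 1040.
No other subset beats 719.

Open C only; minimum total cost 719.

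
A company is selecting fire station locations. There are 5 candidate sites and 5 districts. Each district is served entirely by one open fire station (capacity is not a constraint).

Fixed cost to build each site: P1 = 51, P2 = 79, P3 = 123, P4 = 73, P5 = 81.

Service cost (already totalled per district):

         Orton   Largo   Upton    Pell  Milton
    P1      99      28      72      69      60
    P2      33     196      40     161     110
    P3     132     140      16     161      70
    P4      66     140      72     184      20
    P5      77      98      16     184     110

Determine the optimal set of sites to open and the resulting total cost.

Open P1 and P2; minimum total cost 360.

For any fixed open set, each district goes to its cheapest open site; total = fixed + service.
{P1, P2}: Orton→P2 33, Largo→P1 28, Upton→P2 40, Pell→P1 69, Milton→P1 60. Service 230; fixed 130; total 360.
{P1}: Orton→P1 99, Largo→P1 28, Upton→P1 72, Pell→P1 69, Milton→P1 60. Service 328; fixed 51; total 379.
{P1, P4}: Orton→P4 66, Largo→P1 28, Upton→P1 72, Pell→P1 69, Milton→P4 20. Service 255; fixed 124; total 379.
{P1, P2, P3, P4, P5}: service 166 + fixed 407 = 573
No other subset beats 360.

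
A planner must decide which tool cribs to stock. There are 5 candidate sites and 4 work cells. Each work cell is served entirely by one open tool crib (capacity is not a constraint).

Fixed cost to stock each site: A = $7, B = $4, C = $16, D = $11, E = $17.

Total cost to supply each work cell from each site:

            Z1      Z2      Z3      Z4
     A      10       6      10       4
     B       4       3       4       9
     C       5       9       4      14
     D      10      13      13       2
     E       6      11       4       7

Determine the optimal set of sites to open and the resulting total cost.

Open B only; minimum total cost 24.

For any fixed open set, each work cell goes to its cheapest open site; total = fixed + service.
{B}: Z1→B 4, Z2→B 3, Z3→B 4, Z4→B 9. Service 20; fixed 4; total 24.
{A, B}: service 15 + fixed 11 = 26
{B, D}: service 13 + fixed 15 = 28
{A, B, C, D, E}: service 13 + fixed 55 = 68
No other subset beats 24.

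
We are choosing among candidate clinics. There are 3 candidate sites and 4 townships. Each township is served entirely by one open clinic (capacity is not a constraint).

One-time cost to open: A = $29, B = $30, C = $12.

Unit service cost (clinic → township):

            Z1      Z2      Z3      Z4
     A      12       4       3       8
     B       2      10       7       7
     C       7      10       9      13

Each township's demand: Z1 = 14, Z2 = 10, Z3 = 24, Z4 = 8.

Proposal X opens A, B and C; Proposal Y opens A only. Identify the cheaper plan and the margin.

Proposal X: {A, B, C}: Z1→B 2·14=28, Z2→A 4·10=40, Z3→A 3·24=72, Z4→B 7·8=56. Service 196; fixed 71; total 267.
Proposal Y: {A}: Z1→A 12·14=168, Z2→A 4·10=40, Z3→A 3·24=72, Z4→A 8·8=64. Service 344; fixed 29; total 373.
Difference: |267 − 373| = 106.

Proposal X is cheaper by 106.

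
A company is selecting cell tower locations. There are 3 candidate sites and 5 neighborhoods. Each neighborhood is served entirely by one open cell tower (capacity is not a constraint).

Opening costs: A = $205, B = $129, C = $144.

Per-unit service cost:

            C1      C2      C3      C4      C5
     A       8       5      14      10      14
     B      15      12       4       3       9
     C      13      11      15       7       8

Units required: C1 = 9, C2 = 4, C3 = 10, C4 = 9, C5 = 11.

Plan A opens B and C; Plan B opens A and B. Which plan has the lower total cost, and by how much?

Plan A: {B, C}: C1→C 13·9=117, C2→C 11·4=44, C3→B 4·10=40, C4→B 3·9=27, C5→C 8·11=88. Service 316; fixed 273; total 589.
Plan B: {A, B}: C1→A 8·9=72, C2→A 5·4=20, C3→B 4·10=40, C4→B 3·9=27, C5→B 9·11=99. Service 258; fixed 334; total 592.
Difference: |589 − 592| = 3.

Plan A is cheaper by 3.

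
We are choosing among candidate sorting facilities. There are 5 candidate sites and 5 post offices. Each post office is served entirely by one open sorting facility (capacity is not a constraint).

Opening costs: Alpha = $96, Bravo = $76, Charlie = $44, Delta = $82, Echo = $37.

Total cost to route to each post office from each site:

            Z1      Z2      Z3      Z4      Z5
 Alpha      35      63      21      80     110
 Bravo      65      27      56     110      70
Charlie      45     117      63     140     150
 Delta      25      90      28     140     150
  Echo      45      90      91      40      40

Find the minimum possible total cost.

For any fixed open set, each post office goes to its cheapest open site; total = fixed + service.
{Bravo, Echo}: Z1→Echo 45, Z2→Bravo 27, Z3→Bravo 56, Z4→Echo 40, Z5→Echo 40. Service 208; fixed 113; total 321.
{Alpha, Echo}: service 199 + fixed 133 = 332
{Delta, Echo}: service 223 + fixed 119 = 342
{Alpha, Bravo, Charlie, Delta, Echo}: Z1→Delta 25, Z2→Bravo 27, Z3→Alpha 21, Z4→Echo 40, Z5→Echo 40. Service 153; fixed 335; total 488.
No other subset beats 321.

Minimum total cost: 321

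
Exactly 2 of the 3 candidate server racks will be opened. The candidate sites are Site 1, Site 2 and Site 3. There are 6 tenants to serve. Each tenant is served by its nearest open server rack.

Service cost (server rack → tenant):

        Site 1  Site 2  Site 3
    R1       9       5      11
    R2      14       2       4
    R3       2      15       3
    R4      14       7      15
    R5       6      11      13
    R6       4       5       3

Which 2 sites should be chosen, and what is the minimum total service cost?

With exactly 2 open, each tenant uses its cheapest among the chosen.
{Site 1, Site 2}: R1→Site 2 5, R2→Site 2 2, R3→Site 1 2, R4→Site 2 7, R5→Site 1 6, R6→Site 1 4. Service cost 26.
{Site 2, Site 3}: service cost 31
{Site 1, Site 3}: service cost 38
Among all 3 size-2 choices, {Site 1, Site 2} is lowest.

Choose Site 1 and Site 2; total service cost 26.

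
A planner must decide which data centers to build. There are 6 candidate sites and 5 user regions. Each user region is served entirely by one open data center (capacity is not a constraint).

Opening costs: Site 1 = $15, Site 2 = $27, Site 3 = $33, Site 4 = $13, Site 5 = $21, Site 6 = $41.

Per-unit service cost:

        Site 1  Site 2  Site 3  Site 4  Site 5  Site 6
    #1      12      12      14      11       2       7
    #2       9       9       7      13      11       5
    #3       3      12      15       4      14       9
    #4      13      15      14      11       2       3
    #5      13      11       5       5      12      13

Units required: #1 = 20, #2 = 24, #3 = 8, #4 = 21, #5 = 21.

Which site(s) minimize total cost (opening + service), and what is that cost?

Open Site 4, Site 5 and Site 6; minimum total cost 414.

For any fixed open set, each user region goes to its cheapest open site; total = fixed + service.
{Site 4, Site 5, Site 6}: #1→Site 5 2·20=40, #2→Site 6 5·24=120, #3→Site 4 4·8=32, #4→Site 5 2·21=42, #5→Site 4 5·21=105. Service 339; fixed 75; total 414.
{Site 1, Site 4, Site 5, Site 6}: service 331 + fixed 90 = 421
{Site 1, Site 3, Site 5, Site 6}: service 331 + fixed 110 = 441
{Site 1, Site 2, Site 3, Site 4, Site 5, Site 6}: service 331 + fixed 150 = 481
No other subset beats 414.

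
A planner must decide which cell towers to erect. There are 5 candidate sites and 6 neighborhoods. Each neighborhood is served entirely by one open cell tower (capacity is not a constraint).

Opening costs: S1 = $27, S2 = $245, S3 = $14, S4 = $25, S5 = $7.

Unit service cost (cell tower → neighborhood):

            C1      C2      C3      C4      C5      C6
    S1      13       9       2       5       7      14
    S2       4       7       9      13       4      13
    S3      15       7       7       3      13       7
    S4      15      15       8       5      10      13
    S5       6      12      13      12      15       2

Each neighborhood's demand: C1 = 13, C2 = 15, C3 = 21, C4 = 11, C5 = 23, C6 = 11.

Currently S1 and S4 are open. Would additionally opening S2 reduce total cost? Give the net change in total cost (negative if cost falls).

No — net change +29 (cost rises by 29).

Current service cost with {S1, S4}: 705.
Adding S2: each neighborhood re-picks its cheapest; new service cost 489, saving 216.
Extra fixed cost: 245. Net change = 245 − 216 = 29.
(Totals: 757 → 786.)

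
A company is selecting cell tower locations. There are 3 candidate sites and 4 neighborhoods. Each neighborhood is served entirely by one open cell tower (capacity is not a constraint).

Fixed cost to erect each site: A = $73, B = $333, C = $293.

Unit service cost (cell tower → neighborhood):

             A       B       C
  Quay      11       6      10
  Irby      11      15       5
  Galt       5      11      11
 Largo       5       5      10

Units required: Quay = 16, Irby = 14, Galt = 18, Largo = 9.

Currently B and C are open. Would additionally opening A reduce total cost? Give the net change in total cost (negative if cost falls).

Current service cost with {B, C}: 409.
Adding A: each neighborhood re-picks its cheapest; new service cost 301, saving 108.
Extra fixed cost: 73. Net change = 73 − 108 = -35.
(Totals: 1035 → 1000.)

Yes — net change −35 (cost falls by 35).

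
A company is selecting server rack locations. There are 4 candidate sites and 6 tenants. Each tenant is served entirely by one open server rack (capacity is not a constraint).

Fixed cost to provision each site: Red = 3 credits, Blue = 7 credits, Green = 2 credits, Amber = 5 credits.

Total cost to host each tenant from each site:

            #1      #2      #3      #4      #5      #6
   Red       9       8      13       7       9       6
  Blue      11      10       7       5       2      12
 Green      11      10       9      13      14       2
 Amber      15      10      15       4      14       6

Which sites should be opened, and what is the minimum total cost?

For any fixed open set, each tenant goes to its cheapest open site; total = fixed + service.
{Red, Blue, Green}: #1→Red 9, #2→Red 8, #3→Blue 7, #4→Blue 5, #5→Blue 2, #6→Green 2. Service 33; fixed 12; total 45.
{Blue, Green}: #1→Blue 11, #2→Blue 10, #3→Blue 7, #4→Blue 5, #5→Blue 2, #6→Green 2. Service 37; fixed 9; total 46.
{Red, Blue}: service 37 + fixed 10 = 47
{Red, Blue, Green, Amber}: service 32 + fixed 17 = 49
No other subset beats 45.

Open Red, Blue and Green; minimum total cost 45.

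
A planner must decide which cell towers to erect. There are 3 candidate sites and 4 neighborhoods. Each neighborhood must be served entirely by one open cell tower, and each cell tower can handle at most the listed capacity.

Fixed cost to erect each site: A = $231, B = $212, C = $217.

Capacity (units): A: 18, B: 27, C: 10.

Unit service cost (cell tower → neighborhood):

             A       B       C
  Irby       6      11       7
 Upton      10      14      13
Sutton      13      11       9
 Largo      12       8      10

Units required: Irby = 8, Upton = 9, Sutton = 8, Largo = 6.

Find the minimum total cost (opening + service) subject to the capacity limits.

Minimum total cost: 717

Open {A, B}: Irby→A 6·8=48, Upton→A 10·9=90, Sutton→B 11·8=88, Largo→B 8·6=48.
Loads: A carries 17/18, B carries 14/27. Service 274; fixed 443; total 717.
Next best feasible plan costs 747.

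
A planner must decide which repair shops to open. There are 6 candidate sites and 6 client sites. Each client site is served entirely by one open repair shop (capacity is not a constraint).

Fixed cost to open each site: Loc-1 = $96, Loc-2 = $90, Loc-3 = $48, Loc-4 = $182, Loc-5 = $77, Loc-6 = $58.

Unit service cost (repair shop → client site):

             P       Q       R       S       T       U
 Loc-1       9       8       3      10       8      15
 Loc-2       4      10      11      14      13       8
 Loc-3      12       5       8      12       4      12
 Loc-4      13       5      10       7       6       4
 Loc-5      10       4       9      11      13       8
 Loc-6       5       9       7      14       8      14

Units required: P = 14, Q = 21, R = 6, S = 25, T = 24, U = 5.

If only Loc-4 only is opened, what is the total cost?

Total cost: 868

Each client site is assigned to its cheapest site among the open ones.
{Loc-4}: P→Loc-4 13·14=182, Q→Loc-4 5·21=105, R→Loc-4 10·6=60, S→Loc-4 7·25=175, T→Loc-4 6·24=144, U→Loc-4 4·5=20. Service 686; fixed 182; total 868.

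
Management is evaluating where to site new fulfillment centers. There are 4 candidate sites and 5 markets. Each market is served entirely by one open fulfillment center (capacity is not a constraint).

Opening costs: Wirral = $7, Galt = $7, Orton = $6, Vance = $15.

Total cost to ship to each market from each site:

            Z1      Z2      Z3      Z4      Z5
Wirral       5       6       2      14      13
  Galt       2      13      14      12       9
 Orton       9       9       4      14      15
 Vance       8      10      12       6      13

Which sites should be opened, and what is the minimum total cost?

For any fixed open set, each market goes to its cheapest open site; total = fixed + service.
{Wirral, Galt}: Z1→Galt 2, Z2→Wirral 6, Z3→Wirral 2, Z4→Galt 12, Z5→Galt 9. Service 31; fixed 14; total 45.
{Wirral}: service 40 + fixed 7 = 47
{Galt, Orton}: Z1→Galt 2, Z2→Orton 9, Z3→Orton 4, Z4→Galt 12, Z5→Galt 9. Service 36; fixed 13; total 49.
{Wirral, Galt, Orton, Vance}: service 25 + fixed 35 = 60
No other subset beats 45.

Open Wirral and Galt; minimum total cost 45.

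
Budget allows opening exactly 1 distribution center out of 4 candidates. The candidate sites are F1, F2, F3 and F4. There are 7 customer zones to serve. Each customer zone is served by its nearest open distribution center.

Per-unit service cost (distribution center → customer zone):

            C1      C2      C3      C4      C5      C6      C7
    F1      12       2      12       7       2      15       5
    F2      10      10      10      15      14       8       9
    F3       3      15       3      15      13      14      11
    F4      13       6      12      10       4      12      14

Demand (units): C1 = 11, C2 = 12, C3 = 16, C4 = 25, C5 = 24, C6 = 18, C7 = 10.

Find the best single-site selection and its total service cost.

With exactly 1 open, each customer zone uses its cheapest among the chosen.
{F1}: C1→F1 12·11=132, C2→F1 2·12=24, C3→F1 12·16=192, C4→F1 7·25=175, C5→F1 2·24=48, C6→F1 15·18=270, C7→F1 5·10=50. Service cost 891.
{F4}: service cost 1109
{F3}: service cost 1310
Among all 4 size-1 choices, {F1} is lowest.

Choose F1 only; total service cost 891.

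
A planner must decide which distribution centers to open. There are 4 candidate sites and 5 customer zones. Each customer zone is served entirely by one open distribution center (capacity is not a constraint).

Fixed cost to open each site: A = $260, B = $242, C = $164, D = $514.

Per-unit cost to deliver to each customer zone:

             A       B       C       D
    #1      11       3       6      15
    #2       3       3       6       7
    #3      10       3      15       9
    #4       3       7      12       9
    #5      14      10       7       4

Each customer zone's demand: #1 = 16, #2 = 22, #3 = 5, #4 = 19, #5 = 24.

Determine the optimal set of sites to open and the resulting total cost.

Open B only; minimum total cost 744.

For any fixed open set, each customer zone goes to its cheapest open site; total = fixed + service.
{B}: #1→B 3·16=48, #2→B 3·22=66, #3→B 3·5=15, #4→B 7·19=133, #5→B 10·24=240. Service 502; fixed 242; total 744.
{B, C}: service 430 + fixed 406 = 836
{A, C}: service 437 + fixed 424 = 861
{A, B, C, D}: #1→B 3·16=48, #2→A 3·22=66, #3→B 3·5=15, #4→A 3·19=57, #5→D 4·24=96. Service 282; fixed 1180; total 1462.
No other subset beats 744.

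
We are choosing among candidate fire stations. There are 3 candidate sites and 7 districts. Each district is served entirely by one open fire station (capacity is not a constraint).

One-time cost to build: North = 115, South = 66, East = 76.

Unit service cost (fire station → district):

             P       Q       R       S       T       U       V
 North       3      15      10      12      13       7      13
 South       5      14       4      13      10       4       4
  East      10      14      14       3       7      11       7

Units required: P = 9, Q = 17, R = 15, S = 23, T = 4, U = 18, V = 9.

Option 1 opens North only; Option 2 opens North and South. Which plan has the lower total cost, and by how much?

Option 1: {North}: P→North 3·9=27, Q→North 15·17=255, R→North 10·15=150, S→North 12·23=276, T→North 13·4=52, U→North 7·18=126, V→North 13·9=117. Service 1003; fixed 115; total 1118.
Option 2: {North, South}: P→North 3·9=27, Q→South 14·17=238, R→South 4·15=60, S→North 12·23=276, T→South 10·4=40, U→South 4·18=72, V→South 4·9=36. Service 749; fixed 181; total 930.
Difference: |1118 − 930| = 188.

Option 2 is cheaper by 188.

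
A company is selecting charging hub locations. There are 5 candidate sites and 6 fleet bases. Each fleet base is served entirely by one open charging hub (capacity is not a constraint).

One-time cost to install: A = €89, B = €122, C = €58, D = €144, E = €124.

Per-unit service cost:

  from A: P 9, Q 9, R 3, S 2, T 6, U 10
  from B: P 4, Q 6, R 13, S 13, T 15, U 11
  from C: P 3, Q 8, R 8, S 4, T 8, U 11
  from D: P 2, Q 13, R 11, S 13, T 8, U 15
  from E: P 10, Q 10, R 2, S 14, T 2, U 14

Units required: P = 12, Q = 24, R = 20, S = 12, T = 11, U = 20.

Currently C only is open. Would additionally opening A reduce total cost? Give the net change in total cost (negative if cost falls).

Yes — net change −77 (cost falls by 77).

Current service cost with {C}: 744.
Adding A: each fleet base re-picks its cheapest; new service cost 578, saving 166.
Extra fixed cost: 89. Net change = 89 − 166 = -77.
(Totals: 802 → 725.)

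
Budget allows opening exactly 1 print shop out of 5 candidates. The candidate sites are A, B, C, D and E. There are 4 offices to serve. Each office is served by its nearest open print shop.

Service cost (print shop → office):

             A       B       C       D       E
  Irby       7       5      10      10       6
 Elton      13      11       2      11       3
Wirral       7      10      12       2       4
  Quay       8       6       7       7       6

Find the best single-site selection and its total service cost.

Choose E only; total service cost 19.

With exactly 1 open, each office uses its cheapest among the chosen.
{E}: Irby→E 6, Elton→E 3, Wirral→E 4, Quay→E 6. Service cost 19.
{D}: service cost 30
{C}: service cost 31
Among all 5 size-1 choices, {E} is lowest.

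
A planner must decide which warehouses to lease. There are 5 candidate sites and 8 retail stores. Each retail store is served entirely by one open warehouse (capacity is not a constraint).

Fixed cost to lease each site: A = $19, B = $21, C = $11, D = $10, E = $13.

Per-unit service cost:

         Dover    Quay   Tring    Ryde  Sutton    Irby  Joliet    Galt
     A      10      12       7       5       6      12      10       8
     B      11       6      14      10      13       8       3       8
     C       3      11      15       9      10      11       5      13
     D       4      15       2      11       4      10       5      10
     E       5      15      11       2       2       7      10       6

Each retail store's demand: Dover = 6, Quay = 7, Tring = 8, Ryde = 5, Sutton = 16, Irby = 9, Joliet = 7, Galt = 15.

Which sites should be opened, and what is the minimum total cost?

For any fixed open set, each retail store goes to its cheapest open site; total = fixed + service.
{B, D, E}: Dover→D 4·6=24, Quay→B 6·7=42, Tring→D 2·8=16, Ryde→E 2·5=10, Sutton→E 2·16=32, Irby→E 7·9=63, Joliet→B 3·7=21, Galt→E 6·15=90. Service 298; fixed 44; total 342.
{B, C, D, E}: service 292 + fixed 55 = 347
{A, B, D, E}: Dover→D 4·6=24, Quay→B 6·7=42, Tring→D 2·8=16, Ryde→E 2·5=10, Sutton→E 2·16=32, Irby→E 7·9=63, Joliet→B 3·7=21, Galt→E 6·15=90. Service 298; fixed 63; total 361.
{A, B, C, D, E}: service 292 + fixed 74 = 366
No other subset beats 342.

Open B, D and E; minimum total cost 342.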